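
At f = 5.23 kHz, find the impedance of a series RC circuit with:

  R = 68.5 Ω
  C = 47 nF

Step 1 — Angular frequency: ω = 2π·f = 2π·5230 = 3.286e+04 rad/s.
Step 2 — Component impedances:
  R: Z = R = 68.5 Ω
  C: Z = 1/(jωC) = -j/(ω·C) = 0 - j647.5 Ω
Step 3 — Series combination: Z_total = R + C = 68.5 - j647.5 Ω = 651.1∠-84.0° Ω.

Z = 68.5 - j647.5 Ω = 651.1∠-84.0° Ω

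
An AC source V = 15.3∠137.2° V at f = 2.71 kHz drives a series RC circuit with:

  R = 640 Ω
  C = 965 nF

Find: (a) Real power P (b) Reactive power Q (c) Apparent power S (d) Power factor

Step 1 — Angular frequency: ω = 2π·f = 2π·2710 = 1.703e+04 rad/s.
Step 2 — Component impedances:
  R: Z = R = 640 Ω
  C: Z = 1/(jωC) = -j/(ω·C) = 0 - j60.86 Ω
Step 3 — Series combination: Z_total = R + C = 640 - j60.86 Ω = 642.9∠-5.4° Ω.
Step 4 — Source phasor: V = 15.3∠137.2° V = -11.23 + j10.4 V.
Step 5 — Current: I = V / Z = -0.01891 + j0.01444 A = 0.0238∠142.6° A.
Step 6 — Complex power: S = V·I* = 0.3625 - j0.03447 VA.
Step 7 — Real power: P = Re(S) = 0.3625 W.
Step 8 — Reactive power: Q = Im(S) = -0.03447 VAR.
Step 9 — Apparent power: |S| = 0.3641 VA.
Step 10 — Power factor: PF = P/|S| = 0.9955 (leading).

(a) P = 0.3625 W  (b) Q = -0.03447 VAR  (c) S = 0.3641 VA  (d) PF = 0.9955 (leading)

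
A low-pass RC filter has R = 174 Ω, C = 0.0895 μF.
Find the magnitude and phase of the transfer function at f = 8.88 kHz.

Step 1 — Angular frequency: ω = 2π·8880 = 5.579e+04 rad/s.
Step 2 — Transfer function: H(jω) = 1/(1 + jωRC).
Step 3 — Denominator: 1 + jωRC = 1 + j·5.579e+04·174·8.95e-08 = 1 + j0.8689.
Step 4 — H = 0.5698 - j0.4951.
Step 5 — Magnitude: |H| = 0.7549 (-2.4 dB); phase: φ = -41.0°.

|H| = 0.7549 (-2.4 dB), φ = -41.0°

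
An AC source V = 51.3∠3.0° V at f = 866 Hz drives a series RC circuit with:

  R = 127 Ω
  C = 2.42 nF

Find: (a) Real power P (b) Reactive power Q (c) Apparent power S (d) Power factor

Step 1 — Angular frequency: ω = 2π·f = 2π·866 = 5441 rad/s.
Step 2 — Component impedances:
  R: Z = R = 127 Ω
  C: Z = 1/(jωC) = -j/(ω·C) = 0 - j7.594e+04 Ω
Step 3 — Series combination: Z_total = R + C = 127 - j7.594e+04 Ω = 7.594e+04∠-89.9° Ω.
Step 4 — Source phasor: V = 51.3∠3.0° V = 51.23 + j2.685 V.
Step 5 — Current: I = V / Z = -3.423e-05 + j0.0006746 A = 0.0006755∠92.9° A.
Step 6 — Complex power: S = V·I* = 5.795e-05 - j0.03465 VA.
Step 7 — Real power: P = Re(S) = 5.795e-05 W.
Step 8 — Reactive power: Q = Im(S) = -0.03465 VAR.
Step 9 — Apparent power: |S| = 0.03465 VA.
Step 10 — Power factor: PF = P/|S| = 0.001672 (leading).

(a) P = 5.795e-05 W  (b) Q = -0.03465 VAR  (c) S = 0.03465 VA  (d) PF = 0.001672 (leading)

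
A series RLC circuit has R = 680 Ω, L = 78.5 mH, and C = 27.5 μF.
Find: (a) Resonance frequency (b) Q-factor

Step 1 — Resonance condition Im(Z)=0 gives ω₀ = 1/√(LC).
Step 2 — ω₀ = 1/√(0.0785·2.75e-05) = 680.6 rad/s.
Step 3 — f₀ = ω₀/(2π) = 108.3 Hz.
Step 4 — Series Q: Q = ω₀L/R = 680.6·0.0785/680 = 0.07857.

(a) f₀ = 108.3 Hz  (b) Q = 0.07857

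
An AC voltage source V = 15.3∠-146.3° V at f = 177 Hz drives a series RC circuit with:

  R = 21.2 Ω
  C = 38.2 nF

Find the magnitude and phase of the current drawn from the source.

Step 1 — Angular frequency: ω = 2π·f = 2π·177 = 1112 rad/s.
Step 2 — Component impedances:
  R: Z = R = 21.2 Ω
  C: Z = 1/(jωC) = -j/(ω·C) = 0 - j2.354e+04 Ω
Step 3 — Series combination: Z_total = R + C = 21.2 - j2.354e+04 Ω = 2.354e+04∠-89.9° Ω.
Step 4 — Source phasor: V = 15.3∠-146.3° V = -12.73 - j8.489 V.
Step 5 — Ohm's law: I = V / Z_total = (-12.73 - j8.489) / (21.2 - j2.354e+04) = 0.0003602 - j0.0005411 A.
Step 6 — Convert to polar: |I| = 0.00065 A, ∠I = -56.4°.

I = 0.00065∠-56.4° A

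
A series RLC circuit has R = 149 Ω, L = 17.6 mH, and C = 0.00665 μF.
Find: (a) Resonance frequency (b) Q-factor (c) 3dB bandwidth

Step 1 — Resonance: ω₀ = 1/√(LC) = 1/√(0.0176·6.65e-09) = 9.243e+04 rad/s.
Step 2 — f₀ = ω₀/(2π) = 1.471e+04 Hz.
Step 3 — Series Q: Q = ω₀L/R = 9.243e+04·0.0176/149 = 10.92.
Step 4 — Bandwidth: Δω = ω₀/Q = 8466 rad/s; BW = Δω/(2π) = 1347 Hz.

(a) f₀ = 1.471e+04 Hz  (b) Q = 10.92  (c) BW = 1347 Hz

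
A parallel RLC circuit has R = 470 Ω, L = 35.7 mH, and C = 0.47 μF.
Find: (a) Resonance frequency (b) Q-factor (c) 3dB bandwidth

Step 1 — Resonance: ω₀ = 1/√(LC) = 1/√(0.0357·4.7e-07) = 7720 rad/s.
Step 2 — f₀ = ω₀/(2π) = 1229 Hz.
Step 3 — Parallel Q: Q = R/(ω₀L) = 470/(7720·0.0357) = 1.705.
Step 4 — Bandwidth: Δω = ω₀/Q = 4527 rad/s; BW = Δω/(2π) = 720.5 Hz.

(a) f₀ = 1229 Hz  (b) Q = 1.705  (c) BW = 720.5 Hz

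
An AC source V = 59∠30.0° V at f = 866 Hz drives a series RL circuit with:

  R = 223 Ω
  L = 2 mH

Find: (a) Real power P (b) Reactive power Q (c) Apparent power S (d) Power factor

Step 1 — Angular frequency: ω = 2π·f = 2π·866 = 5441 rad/s.
Step 2 — Component impedances:
  R: Z = R = 223 Ω
  L: Z = jωL = j·5441·0.002 = 0 + j10.88 Ω
Step 3 — Series combination: Z_total = R + L = 223 + j10.88 Ω = 223.3∠2.8° Ω.
Step 4 — Source phasor: V = 59∠30.0° V = 51.1 + j29.5 V.
Step 5 — Current: I = V / Z = 0.235 + j0.1208 A = 0.2643∠27.2° A.
Step 6 — Complex power: S = V·I* = 15.57 + j0.76 VA.
Step 7 — Real power: P = Re(S) = 15.57 W.
Step 8 — Reactive power: Q = Im(S) = 0.76 VAR.
Step 9 — Apparent power: |S| = 15.59 VA.
Step 10 — Power factor: PF = P/|S| = 0.9988 (lagging).

(a) P = 15.57 W  (b) Q = 0.76 VAR  (c) S = 15.59 VA  (d) PF = 0.9988 (lagging)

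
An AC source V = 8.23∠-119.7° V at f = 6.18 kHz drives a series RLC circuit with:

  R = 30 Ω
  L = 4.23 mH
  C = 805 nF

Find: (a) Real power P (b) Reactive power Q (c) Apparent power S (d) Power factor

Step 1 — Angular frequency: ω = 2π·f = 2π·6180 = 3.883e+04 rad/s.
Step 2 — Component impedances:
  R: Z = R = 30 Ω
  L: Z = jωL = j·3.883e+04·0.00423 = 0 + j164.3 Ω
  C: Z = 1/(jωC) = -j/(ω·C) = 0 - j31.99 Ω
Step 3 — Series combination: Z_total = R + L + C = 30 + j132.3 Ω = 135.6∠77.2° Ω.
Step 4 — Source phasor: V = 8.23∠-119.7° V = -4.078 - j7.149 V.
Step 5 — Current: I = V / Z = -0.05806 + j0.01766 A = 0.06068∠163.1° A.
Step 6 — Complex power: S = V·I* = 0.1105 + j0.4871 VA.
Step 7 — Real power: P = Re(S) = 0.1105 W.
Step 8 — Reactive power: Q = Im(S) = 0.4871 VAR.
Step 9 — Apparent power: |S| = 0.4994 VA.
Step 10 — Power factor: PF = P/|S| = 0.2212 (lagging).

(a) P = 0.1105 W  (b) Q = 0.4871 VAR  (c) S = 0.4994 VA  (d) PF = 0.2212 (lagging)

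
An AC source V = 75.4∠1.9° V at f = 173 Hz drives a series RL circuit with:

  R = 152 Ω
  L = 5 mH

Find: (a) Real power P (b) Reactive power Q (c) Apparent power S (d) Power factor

Step 1 — Angular frequency: ω = 2π·f = 2π·173 = 1087 rad/s.
Step 2 — Component impedances:
  R: Z = R = 152 Ω
  L: Z = jωL = j·1087·0.005 = 0 + j5.435 Ω
Step 3 — Series combination: Z_total = R + L = 152 + j5.435 Ω = 152.1∠2.0° Ω.
Step 4 — Source phasor: V = 75.4∠1.9° V = 75.36 + j2.5 V.
Step 5 — Current: I = V / Z = 0.4957 - j0.001279 A = 0.4957∠-0.1° A.
Step 6 — Complex power: S = V·I* = 37.35 + j1.336 VA.
Step 7 — Real power: P = Re(S) = 37.35 W.
Step 8 — Reactive power: Q = Im(S) = 1.336 VAR.
Step 9 — Apparent power: |S| = 37.38 VA.
Step 10 — Power factor: PF = P/|S| = 0.9994 (lagging).

(a) P = 37.35 W  (b) Q = 1.336 VAR  (c) S = 37.38 VA  (d) PF = 0.9994 (lagging)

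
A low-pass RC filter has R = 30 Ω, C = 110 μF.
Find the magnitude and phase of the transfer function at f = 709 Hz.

Step 1 — Angular frequency: ω = 2π·709 = 4455 rad/s.
Step 2 — Transfer function: H(jω) = 1/(1 + jωRC).
Step 3 — Denominator: 1 + jωRC = 1 + j·4455·30·0.00011 = 1 + j14.7.
Step 4 — H = 0.004606 - j0.06771.
Step 5 — Magnitude: |H| = 0.06787 (-23.4 dB); phase: φ = -86.1°.

|H| = 0.06787 (-23.4 dB), φ = -86.1°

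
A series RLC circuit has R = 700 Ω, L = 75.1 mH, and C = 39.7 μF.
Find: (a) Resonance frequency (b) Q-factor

Step 1 — Resonance condition Im(Z)=0 gives ω₀ = 1/√(LC).
Step 2 — ω₀ = 1/√(0.0751·3.97e-05) = 579.1 rad/s.
Step 3 — f₀ = ω₀/(2π) = 92.17 Hz.
Step 4 — Series Q: Q = ω₀L/R = 579.1·0.0751/700 = 0.06213.

(a) f₀ = 92.17 Hz  (b) Q = 0.06213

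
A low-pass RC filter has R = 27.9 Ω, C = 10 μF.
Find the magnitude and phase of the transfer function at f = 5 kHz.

Step 1 — Angular frequency: ω = 2π·5000 = 3.142e+04 rad/s.
Step 2 — Transfer function: H(jω) = 1/(1 + jωRC).
Step 3 — Denominator: 1 + jωRC = 1 + j·3.142e+04·27.9·1e-05 = 1 + j8.765.
Step 4 — H = 0.01285 - j0.1126.
Step 5 — Magnitude: |H| = 0.1134 (-18.9 dB); phase: φ = -83.5°.

|H| = 0.1134 (-18.9 dB), φ = -83.5°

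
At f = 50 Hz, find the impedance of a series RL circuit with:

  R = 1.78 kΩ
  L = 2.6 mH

Step 1 — Angular frequency: ω = 2π·f = 2π·50 = 314.2 rad/s.
Step 2 — Component impedances:
  R: Z = R = 1780 Ω
  L: Z = jωL = j·314.2·0.0026 = 0 + j0.8168 Ω
Step 3 — Series combination: Z_total = R + L = 1780 + j0.8168 Ω = 1780∠0.0° Ω.

Z = 1780 + j0.8168 Ω = 1780∠0.0° Ω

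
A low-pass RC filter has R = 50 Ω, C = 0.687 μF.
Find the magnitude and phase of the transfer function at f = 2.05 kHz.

Step 1 — Angular frequency: ω = 2π·2050 = 1.288e+04 rad/s.
Step 2 — Transfer function: H(jω) = 1/(1 + jωRC).
Step 3 — Denominator: 1 + jωRC = 1 + j·1.288e+04·50·6.87e-07 = 1 + j0.4424.
Step 4 — H = 0.8363 - j0.37.
Step 5 — Magnitude: |H| = 0.9145 (-0.8 dB); phase: φ = -23.9°.

|H| = 0.9145 (-0.8 dB), φ = -23.9°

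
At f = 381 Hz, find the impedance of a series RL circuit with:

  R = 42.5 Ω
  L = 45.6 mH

Step 1 — Angular frequency: ω = 2π·f = 2π·381 = 2394 rad/s.
Step 2 — Component impedances:
  R: Z = R = 42.5 Ω
  L: Z = jωL = j·2394·0.0456 = 0 + j109.2 Ω
Step 3 — Series combination: Z_total = R + L = 42.5 + j109.2 Ω = 117.1∠68.7° Ω.

Z = 42.5 + j109.2 Ω = 117.1∠68.7° Ω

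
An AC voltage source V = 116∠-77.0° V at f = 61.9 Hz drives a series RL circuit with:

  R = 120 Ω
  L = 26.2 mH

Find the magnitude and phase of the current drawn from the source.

Step 1 — Angular frequency: ω = 2π·f = 2π·61.9 = 388.9 rad/s.
Step 2 — Component impedances:
  R: Z = R = 120 Ω
  L: Z = jωL = j·388.9·0.0262 = 0 + j10.19 Ω
Step 3 — Series combination: Z_total = R + L = 120 + j10.19 Ω = 120.4∠4.9° Ω.
Step 4 — Source phasor: V = 116∠-77.0° V = 26.09 - j113 V.
Step 5 — Ohm's law: I = V / Z_total = (26.09 - j113) / (120 + j10.19) = 0.1365 - j0.9535 A.
Step 6 — Convert to polar: |I| = 0.9632 A, ∠I = -81.9°.

I = 0.9632∠-81.9° A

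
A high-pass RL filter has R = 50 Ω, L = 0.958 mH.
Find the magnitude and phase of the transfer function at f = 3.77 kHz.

Step 1 — Angular frequency: ω = 2π·3770 = 2.369e+04 rad/s.
Step 2 — Transfer function: H(jω) = jωL/(R + jωL).
Step 3 — Numerator jωL = j·22.69; denominator R + jωL = 50 + j22.69.
Step 4 — H = 0.1708 + j0.3763.
Step 5 — Magnitude: |H| = 0.4133 (-7.7 dB); phase: φ = 65.6°.

|H| = 0.4133 (-7.7 dB), φ = 65.6°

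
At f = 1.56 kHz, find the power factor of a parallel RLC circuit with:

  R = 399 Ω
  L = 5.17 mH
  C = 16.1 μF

Step 1 — Angular frequency: ω = 2π·f = 2π·1560 = 9802 rad/s.
Step 2 — Component impedances:
  R: Z = R = 399 Ω
  L: Z = jωL = j·9802·0.00517 = 0 + j50.68 Ω
  C: Z = 1/(jωC) = -j/(ω·C) = 0 - j6.337 Ω
Step 3 — Parallel combination: 1/Z_total = 1/R + 1/L + 1/C; Z_total = 0.1314 - j7.24 Ω = 7.241∠-89.0° Ω.
Step 4 — Power factor: PF = cos(φ) = Re(Z)/|Z| = 0.1314/7.241 = 0.01815.
Step 5 — Type: Im(Z) = -7.24 ⇒ leading (phase φ = -89.0°).

PF = 0.01815 (leading, φ = -89.0°)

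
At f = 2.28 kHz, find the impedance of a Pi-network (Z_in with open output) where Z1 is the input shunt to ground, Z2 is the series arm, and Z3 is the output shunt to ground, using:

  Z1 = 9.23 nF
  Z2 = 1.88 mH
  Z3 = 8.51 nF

Step 1 — Angular frequency: ω = 2π·f = 2π·2280 = 1.433e+04 rad/s.
Step 2 — Component impedances:
  Z1: Z = 1/(jωC) = -j/(ω·C) = 0 - j7563 Ω
  Z2: Z = jωL = j·1.433e+04·0.00188 = 0 + j26.93 Ω
  Z3: Z = 1/(jωC) = -j/(ω·C) = 0 - j8203 Ω
Step 3 — With open output, the series arm Z2 and the output shunt Z3 appear in series to ground: Z2 + Z3 = 0 - j8176 Ω.
Step 4 — Parallel with input shunt Z1: Z_in = Z1 || (Z2 + Z3) = 0 - j3929 Ω = 3929∠-90.0° Ω.

Z = 0 - j3929 Ω = 3929∠-90.0° Ω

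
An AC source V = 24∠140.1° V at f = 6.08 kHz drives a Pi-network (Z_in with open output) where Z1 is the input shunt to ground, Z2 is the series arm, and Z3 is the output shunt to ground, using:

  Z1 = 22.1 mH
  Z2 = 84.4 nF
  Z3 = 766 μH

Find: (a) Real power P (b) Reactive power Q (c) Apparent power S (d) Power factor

Step 1 — Angular frequency: ω = 2π·f = 2π·6080 = 3.82e+04 rad/s.
Step 2 — Component impedances:
  Z1: Z = jωL = j·3.82e+04·0.0221 = 0 + j844.3 Ω
  Z2: Z = 1/(jωC) = -j/(ω·C) = 0 - j310.2 Ω
  Z3: Z = jωL = j·3.82e+04·0.000766 = 0 + j29.26 Ω
Step 3 — With open output, the series arm Z2 and the output shunt Z3 appear in series to ground: Z2 + Z3 = 0 - j280.9 Ω.
Step 4 — Parallel with input shunt Z1: Z_in = Z1 || (Z2 + Z3) = 0 - j420.9 Ω = 420.9∠-90.0° Ω.
Step 5 — Source phasor: V = 24∠140.1° V = -18.41 + j15.39 V.
Step 6 — Current: I = V / Z = -0.03657 - j0.04374 A = 0.05702∠-129.9° A.
Step 7 — Complex power: S = V·I* = 0 - j1.368 VA.
Step 8 — Real power: P = Re(S) = 0 W.
Step 9 — Reactive power: Q = Im(S) = -1.368 VAR.
Step 10 — Apparent power: |S| = 1.368 VA.
Step 11 — Power factor: PF = P/|S| = 0 (leading).

(a) P = 0 W  (b) Q = -1.368 VAR  (c) S = 1.368 VA  (d) PF = 0 (leading)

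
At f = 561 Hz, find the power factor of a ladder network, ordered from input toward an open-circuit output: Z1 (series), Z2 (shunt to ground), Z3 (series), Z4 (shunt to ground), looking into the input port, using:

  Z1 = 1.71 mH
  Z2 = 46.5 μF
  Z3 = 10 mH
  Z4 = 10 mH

Step 1 — Angular frequency: ω = 2π·f = 2π·561 = 3525 rad/s.
Step 2 — Component impedances:
  Z1: Z = jωL = j·3525·0.00171 = 0 + j6.028 Ω
  Z2: Z = 1/(jωC) = -j/(ω·C) = 0 - j6.101 Ω
  Z3: Z = jωL = j·3525·0.01 = 0 + j35.25 Ω
  Z4: Z = jωL = j·3525·0.01 = 0 + j35.25 Ω
Step 3 — Ladder network (open output): work backward from the far end, alternating series and parallel combinations. Z_in = 0 - j0.6516 Ω = 0.6516∠-90.0° Ω.
Step 4 — Power factor: PF = cos(φ) = Re(Z)/|Z| = 0/0.6516 = 0.
Step 5 — Type: Im(Z) = -0.6516 ⇒ leading (phase φ = -90.0°).

PF = 0 (leading, φ = -90.0°)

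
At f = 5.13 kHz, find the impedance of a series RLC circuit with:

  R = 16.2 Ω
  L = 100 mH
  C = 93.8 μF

Step 1 — Angular frequency: ω = 2π·f = 2π·5130 = 3.223e+04 rad/s.
Step 2 — Component impedances:
  R: Z = R = 16.2 Ω
  L: Z = jωL = j·3.223e+04·0.1 = 0 + j3223 Ω
  C: Z = 1/(jωC) = -j/(ω·C) = 0 - j0.3308 Ω
Step 3 — Series combination: Z_total = R + L + C = 16.2 + j3223 Ω = 3223∠89.7° Ω.

Z = 16.2 + j3223 Ω = 3223∠89.7° Ω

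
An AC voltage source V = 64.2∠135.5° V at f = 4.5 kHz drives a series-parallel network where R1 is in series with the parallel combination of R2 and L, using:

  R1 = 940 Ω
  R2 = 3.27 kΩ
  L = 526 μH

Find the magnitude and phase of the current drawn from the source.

Step 1 — Angular frequency: ω = 2π·f = 2π·4500 = 2.827e+04 rad/s.
Step 2 — Component impedances:
  R1: Z = R = 940 Ω
  R2: Z = R = 3270 Ω
  L: Z = jωL = j·2.827e+04·0.000526 = 0 + j14.87 Ω
Step 3 — Parallel branch: R2 || L = 1/(1/R2 + 1/L) = 0.06764 + j14.87 Ω.
Step 4 — Series with R1: Z_total = R1 + (R2 || L) = 940.1 + j14.87 Ω = 940.2∠0.9° Ω.
Step 5 — Source phasor: V = 64.2∠135.5° V = -45.79 + j45 V.
Step 6 — Ohm's law: I = V / Z_total = (-45.79 + j45) / (940.1 + j14.87) = -0.04794 + j0.04863 A.
Step 7 — Convert to polar: |I| = 0.06828 A, ∠I = 134.6°.

I = 0.06828∠134.6° A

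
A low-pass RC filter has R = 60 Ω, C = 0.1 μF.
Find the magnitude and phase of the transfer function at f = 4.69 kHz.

Step 1 — Angular frequency: ω = 2π·4690 = 2.947e+04 rad/s.
Step 2 — Transfer function: H(jω) = 1/(1 + jωRC).
Step 3 — Denominator: 1 + jωRC = 1 + j·2.947e+04·60·1e-07 = 1 + j0.1768.
Step 4 — H = 0.9697 - j0.1714.
Step 5 — Magnitude: |H| = 0.9847 (-0.1 dB); phase: φ = -10.0°.

|H| = 0.9847 (-0.1 dB), φ = -10.0°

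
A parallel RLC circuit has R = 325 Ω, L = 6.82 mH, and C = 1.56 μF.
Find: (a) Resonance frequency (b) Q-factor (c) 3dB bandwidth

Step 1 — Resonance: ω₀ = 1/√(LC) = 1/√(0.00682·1.56e-06) = 9695 rad/s.
Step 2 — f₀ = ω₀/(2π) = 1543 Hz.
Step 3 — Parallel Q: Q = R/(ω₀L) = 325/(9695·0.00682) = 4.915.
Step 4 — Bandwidth: Δω = ω₀/Q = 1972 rad/s; BW = Δω/(2π) = 313.9 Hz.

(a) f₀ = 1543 Hz  (b) Q = 4.915  (c) BW = 313.9 Hz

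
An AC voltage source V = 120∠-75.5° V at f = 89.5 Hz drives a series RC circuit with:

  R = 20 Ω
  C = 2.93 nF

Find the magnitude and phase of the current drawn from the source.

Step 1 — Angular frequency: ω = 2π·f = 2π·89.5 = 562.3 rad/s.
Step 2 — Component impedances:
  R: Z = R = 20 Ω
  C: Z = 1/(jωC) = -j/(ω·C) = 0 - j6.069e+05 Ω
Step 3 — Series combination: Z_total = R + C = 20 - j6.069e+05 Ω = 6.069e+05∠-90.0° Ω.
Step 4 — Source phasor: V = 120∠-75.5° V = 30.05 - j116.2 V.
Step 5 — Ohm's law: I = V / Z_total = (30.05 - j116.2) / (20 - j6.069e+05) = 0.0001914 + j4.95e-05 A.
Step 6 — Convert to polar: |I| = 0.0001977 A, ∠I = 14.5°.

I = 0.0001977∠14.5° A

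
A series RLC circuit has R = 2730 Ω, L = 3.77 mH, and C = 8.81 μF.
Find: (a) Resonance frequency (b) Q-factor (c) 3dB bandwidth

Step 1 — Resonance: ω₀ = 1/√(LC) = 1/√(0.00377·8.81e-06) = 5487 rad/s.
Step 2 — f₀ = ω₀/(2π) = 873.3 Hz.
Step 3 — Series Q: Q = ω₀L/R = 5487·0.00377/2730 = 0.007577.
Step 4 — Bandwidth: Δω = ω₀/Q = 7.241e+05 rad/s; BW = Δω/(2π) = 1.153e+05 Hz.

(a) f₀ = 873.3 Hz  (b) Q = 0.007577  (c) BW = 1.153e+05 Hz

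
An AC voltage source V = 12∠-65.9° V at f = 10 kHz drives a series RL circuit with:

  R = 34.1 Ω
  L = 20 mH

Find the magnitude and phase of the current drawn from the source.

Step 1 — Angular frequency: ω = 2π·f = 2π·1e+04 = 6.283e+04 rad/s.
Step 2 — Component impedances:
  R: Z = R = 34.1 Ω
  L: Z = jωL = j·6.283e+04·0.02 = 0 + j1257 Ω
Step 3 — Series combination: Z_total = R + L = 34.1 + j1257 Ω = 1257∠88.4° Ω.
Step 4 — Source phasor: V = 12∠-65.9° V = 4.9 - j10.95 V.
Step 5 — Ohm's law: I = V / Z_total = (4.9 - j10.95) / (34.1 + j1257) = -0.008605 - j0.004133 A.
Step 6 — Convert to polar: |I| = 0.009546 A, ∠I = -154.3°.

I = 0.009546∠-154.3° A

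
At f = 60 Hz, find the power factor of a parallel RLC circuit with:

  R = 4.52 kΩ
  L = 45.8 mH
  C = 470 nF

Step 1 — Angular frequency: ω = 2π·f = 2π·60 = 377 rad/s.
Step 2 — Component impedances:
  R: Z = R = 4520 Ω
  L: Z = jωL = j·377·0.0458 = 0 + j17.27 Ω
  C: Z = 1/(jωC) = -j/(ω·C) = 0 - j5644 Ω
Step 3 — Parallel combination: 1/Z_total = 1/R + 1/L + 1/C; Z_total = 0.06636 + j17.32 Ω = 17.32∠89.8° Ω.
Step 4 — Power factor: PF = cos(φ) = Re(Z)/|Z| = 0.066361/17.319 = 0.003832.
Step 5 — Type: Im(Z) = 17.32 ⇒ lagging (phase φ = 89.8°).

PF = 0.003832 (lagging, φ = 89.8°)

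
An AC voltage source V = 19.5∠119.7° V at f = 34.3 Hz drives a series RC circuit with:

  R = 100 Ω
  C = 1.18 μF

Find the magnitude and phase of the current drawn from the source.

Step 1 — Angular frequency: ω = 2π·f = 2π·34.3 = 215.5 rad/s.
Step 2 — Component impedances:
  R: Z = R = 100 Ω
  C: Z = 1/(jωC) = -j/(ω·C) = 0 - j3932 Ω
Step 3 — Series combination: Z_total = R + C = 100 - j3932 Ω = 3934∠-88.5° Ω.
Step 4 — Source phasor: V = 19.5∠119.7° V = -9.661 + j16.94 V.
Step 5 — Ohm's law: I = V / Z_total = (-9.661 + j16.94) / (100 - j3932) = -0.004367 - j0.002346 A.
Step 6 — Convert to polar: |I| = 0.004957 A, ∠I = -151.8°.

I = 0.004957∠-151.8° A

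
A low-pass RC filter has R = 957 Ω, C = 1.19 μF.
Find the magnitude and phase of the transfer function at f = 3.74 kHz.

Step 1 — Angular frequency: ω = 2π·3740 = 2.35e+04 rad/s.
Step 2 — Transfer function: H(jω) = 1/(1 + jωRC).
Step 3 — Denominator: 1 + jωRC = 1 + j·2.35e+04·957·1.19e-06 = 1 + j26.76.
Step 4 — H = 0.001394 - j0.03732.
Step 5 — Magnitude: |H| = 0.03734 (-28.6 dB); phase: φ = -87.9°.

|H| = 0.03734 (-28.6 dB), φ = -87.9°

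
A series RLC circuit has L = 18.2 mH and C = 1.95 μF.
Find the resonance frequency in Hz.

Step 1 — Resonance condition Im(Z)=0 gives ω₀ = 1/√(LC).
Step 2 — ω₀ = 1/√(0.0182·1.95e-06) = 5308 rad/s.
Step 3 — f₀ = ω₀/(2π) = 844.8 Hz.

f₀ = 844.8 Hz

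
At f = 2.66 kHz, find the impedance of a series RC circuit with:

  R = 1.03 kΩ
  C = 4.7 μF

Step 1 — Angular frequency: ω = 2π·f = 2π·2660 = 1.671e+04 rad/s.
Step 2 — Component impedances:
  R: Z = R = 1030 Ω
  C: Z = 1/(jωC) = -j/(ω·C) = 0 - j12.73 Ω
Step 3 — Series combination: Z_total = R + C = 1030 - j12.73 Ω = 1030∠-0.7° Ω.

Z = 1030 - j12.73 Ω = 1030∠-0.7° Ω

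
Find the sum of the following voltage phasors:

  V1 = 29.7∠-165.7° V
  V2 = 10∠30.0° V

Step 1 — Convert each phasor to rectangular form:
  V1 = 29.7·(cos(-165.7°) + j·sin(-165.7°)) = -28.78 - j7.336 V
  V2 = 10·(cos(30.0°) + j·sin(30.0°)) = 8.66 + j5 V
Step 2 — Sum components: V_total = -20.12 - j2.336 V.
Step 3 — Convert to polar: |V_total| = 20.25 V, ∠V_total = -173.4°.

V_total = 20.25∠-173.4° V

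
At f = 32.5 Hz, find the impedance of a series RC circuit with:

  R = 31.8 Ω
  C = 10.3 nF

Step 1 — Angular frequency: ω = 2π·f = 2π·32.5 = 204.2 rad/s.
Step 2 — Component impedances:
  R: Z = R = 31.8 Ω
  C: Z = 1/(jωC) = -j/(ω·C) = 0 - j4.754e+05 Ω
Step 3 — Series combination: Z_total = R + C = 31.8 - j4.754e+05 Ω = 4.754e+05∠-90.0° Ω.

Z = 31.8 - j4.754e+05 Ω = 4.754e+05∠-90.0° Ω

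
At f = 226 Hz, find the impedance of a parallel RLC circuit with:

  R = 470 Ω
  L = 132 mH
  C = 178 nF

Step 1 — Angular frequency: ω = 2π·f = 2π·226 = 1420 rad/s.
Step 2 — Component impedances:
  R: Z = R = 470 Ω
  L: Z = jωL = j·1420·0.132 = 0 + j187.4 Ω
  C: Z = 1/(jωC) = -j/(ω·C) = 0 - j3956 Ω
Step 3 — Parallel combination: 1/Z_total = 1/R + 1/L + 1/C; Z_total = 70.09 + j167.4 Ω = 181.5∠67.3° Ω.

Z = 70.09 + j167.4 Ω = 181.5∠67.3° Ω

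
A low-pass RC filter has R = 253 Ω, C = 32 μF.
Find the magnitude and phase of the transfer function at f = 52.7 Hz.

Step 1 — Angular frequency: ω = 2π·52.7 = 331.1 rad/s.
Step 2 — Transfer function: H(jω) = 1/(1 + jωRC).
Step 3 — Denominator: 1 + jωRC = 1 + j·331.1·253·3.2e-05 = 1 + j2.681.
Step 4 — H = 0.1222 - j0.3275.
Step 5 — Magnitude: |H| = 0.3495 (-9.1 dB); phase: φ = -69.5°.

|H| = 0.3495 (-9.1 dB), φ = -69.5°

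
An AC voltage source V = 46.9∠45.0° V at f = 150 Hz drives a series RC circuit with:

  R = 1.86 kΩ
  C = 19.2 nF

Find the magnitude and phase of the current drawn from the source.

Step 1 — Angular frequency: ω = 2π·f = 2π·150 = 942.5 rad/s.
Step 2 — Component impedances:
  R: Z = R = 1860 Ω
  C: Z = 1/(jωC) = -j/(ω·C) = 0 - j5.526e+04 Ω
Step 3 — Series combination: Z_total = R + C = 1860 - j5.526e+04 Ω = 5.529e+04∠-88.1° Ω.
Step 4 — Source phasor: V = 46.9∠45.0° V = 33.16 + j33.16 V.
Step 5 — Ohm's law: I = V / Z_total = (33.16 + j33.16) / (1860 - j5.526e+04) = -0.0005793 + j0.0006196 A.
Step 6 — Convert to polar: |I| = 0.0008482 A, ∠I = 133.1°.

I = 0.0008482∠133.1° A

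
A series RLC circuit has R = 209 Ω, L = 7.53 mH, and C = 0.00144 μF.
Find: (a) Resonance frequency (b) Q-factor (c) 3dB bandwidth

Step 1 — Resonance: ω₀ = 1/√(LC) = 1/√(0.00753·1.44e-09) = 3.037e+05 rad/s.
Step 2 — f₀ = ω₀/(2π) = 4.833e+04 Hz.
Step 3 — Series Q: Q = ω₀L/R = 3.037e+05·0.00753/209 = 10.94.
Step 4 — Bandwidth: Δω = ω₀/Q = 2.776e+04 rad/s; BW = Δω/(2π) = 4417 Hz.

(a) f₀ = 4.833e+04 Hz  (b) Q = 10.94  (c) BW = 4417 Hz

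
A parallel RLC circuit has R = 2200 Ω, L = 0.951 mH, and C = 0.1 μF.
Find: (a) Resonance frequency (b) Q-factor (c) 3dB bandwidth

Step 1 — Resonance: ω₀ = 1/√(LC) = 1/√(0.000951·1e-07) = 1.025e+05 rad/s.
Step 2 — f₀ = ω₀/(2π) = 1.632e+04 Hz.
Step 3 — Parallel Q: Q = R/(ω₀L) = 2200/(1.025e+05·0.000951) = 22.56.
Step 4 — Bandwidth: Δω = ω₀/Q = 4545 rad/s; BW = Δω/(2π) = 723.4 Hz.

(a) f₀ = 1.632e+04 Hz  (b) Q = 22.56  (c) BW = 723.4 Hz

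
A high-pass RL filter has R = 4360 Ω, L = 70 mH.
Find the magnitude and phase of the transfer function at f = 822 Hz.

Step 1 — Angular frequency: ω = 2π·822 = 5165 rad/s.
Step 2 — Transfer function: H(jω) = jωL/(R + jωL).
Step 3 — Numerator jωL = j·361.5; denominator R + jωL = 4360 + j361.5.
Step 4 — H = 0.006829 + j0.08235.
Step 5 — Magnitude: |H| = 0.08264 (-21.7 dB); phase: φ = 85.3°.

|H| = 0.08264 (-21.7 dB), φ = 85.3°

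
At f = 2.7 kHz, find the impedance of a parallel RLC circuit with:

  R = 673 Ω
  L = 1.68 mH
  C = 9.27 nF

Step 1 — Angular frequency: ω = 2π·f = 2π·2700 = 1.696e+04 rad/s.
Step 2 — Component impedances:
  R: Z = R = 673 Ω
  L: Z = jωL = j·1.696e+04·0.00168 = 0 + j28.5 Ω
  C: Z = 1/(jωC) = -j/(ω·C) = 0 - j6359 Ω
Step 3 — Parallel combination: 1/Z_total = 1/R + 1/L + 1/C; Z_total = 1.216 + j28.58 Ω = 28.6∠87.6° Ω.

Z = 1.216 + j28.58 Ω = 28.6∠87.6° Ω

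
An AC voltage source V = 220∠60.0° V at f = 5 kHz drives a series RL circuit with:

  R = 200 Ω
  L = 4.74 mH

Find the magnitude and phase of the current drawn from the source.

Step 1 — Angular frequency: ω = 2π·f = 2π·5000 = 3.142e+04 rad/s.
Step 2 — Component impedances:
  R: Z = R = 200 Ω
  L: Z = jωL = j·3.142e+04·0.00474 = 0 + j148.9 Ω
Step 3 — Series combination: Z_total = R + L = 200 + j148.9 Ω = 249.3∠36.7° Ω.
Step 4 — Source phasor: V = 220∠60.0° V = 110 + j190.5 V.
Step 5 — Ohm's law: I = V / Z_total = (110 + j190.5) / (200 + j148.9) = 0.8102 + j0.3494 A.
Step 6 — Convert to polar: |I| = 0.8823 A, ∠I = 23.3°.

I = 0.8823∠23.3° A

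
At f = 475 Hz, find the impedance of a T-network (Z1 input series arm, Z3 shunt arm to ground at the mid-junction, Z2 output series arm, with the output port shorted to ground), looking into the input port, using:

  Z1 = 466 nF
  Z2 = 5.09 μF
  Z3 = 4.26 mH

Step 1 — Angular frequency: ω = 2π·f = 2π·475 = 2985 rad/s.
Step 2 — Component impedances:
  Z1: Z = 1/(jωC) = -j/(ω·C) = 0 - j719 Ω
  Z2: Z = 1/(jωC) = -j/(ω·C) = 0 - j65.83 Ω
  Z3: Z = jωL = j·2985·0.00426 = 0 + j12.71 Ω
Step 3 — With the output port shorted to ground, the output series arm Z2 runs from the junction to ground; the shunt arm Z3 also runs from the junction to ground. They appear in parallel: Z3 || Z2 = 0 + j15.76 Ω.
Step 4 — Series with input arm Z1: Z_in = Z1 + (Z3 || Z2) = 0 - j703.3 Ω = 703.3∠-90.0° Ω.

Z = 0 - j703.3 Ω = 703.3∠-90.0° Ω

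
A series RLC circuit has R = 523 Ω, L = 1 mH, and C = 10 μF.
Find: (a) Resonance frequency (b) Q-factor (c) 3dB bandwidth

Step 1 — Resonance: ω₀ = 1/√(LC) = 1/√(0.001·1e-05) = 1e+04 rad/s.
Step 2 — f₀ = ω₀/(2π) = 1592 Hz.
Step 3 — Series Q: Q = ω₀L/R = 1e+04·0.001/523 = 0.01912.
Step 4 — Bandwidth: Δω = ω₀/Q = 5.23e+05 rad/s; BW = Δω/(2π) = 8.324e+04 Hz.

(a) f₀ = 1592 Hz  (b) Q = 0.01912  (c) BW = 8.324e+04 Hz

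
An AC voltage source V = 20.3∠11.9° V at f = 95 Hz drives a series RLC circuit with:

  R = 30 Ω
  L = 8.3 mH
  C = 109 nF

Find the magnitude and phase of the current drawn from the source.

Step 1 — Angular frequency: ω = 2π·f = 2π·95 = 596.9 rad/s.
Step 2 — Component impedances:
  R: Z = R = 30 Ω
  L: Z = jωL = j·596.9·0.0083 = 0 + j4.954 Ω
  C: Z = 1/(jωC) = -j/(ω·C) = 0 - j1.537e+04 Ω
Step 3 — Series combination: Z_total = R + L + C = 30 - j1.536e+04 Ω = 1.536e+04∠-89.9° Ω.
Step 4 — Source phasor: V = 20.3∠11.9° V = 19.86 + j4.186 V.
Step 5 — Ohm's law: I = V / Z_total = (19.86 + j4.186) / (30 - j1.536e+04) = -0.0002699 + j0.001293 A.
Step 6 — Convert to polar: |I| = 0.001321 A, ∠I = 101.8°.

I = 0.001321∠101.8° A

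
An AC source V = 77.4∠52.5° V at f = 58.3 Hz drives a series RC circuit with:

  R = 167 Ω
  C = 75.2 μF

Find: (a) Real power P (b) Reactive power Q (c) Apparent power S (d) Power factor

Step 1 — Angular frequency: ω = 2π·f = 2π·58.3 = 366.3 rad/s.
Step 2 — Component impedances:
  R: Z = R = 167 Ω
  C: Z = 1/(jωC) = -j/(ω·C) = 0 - j36.3 Ω
Step 3 — Series combination: Z_total = R + C = 167 - j36.3 Ω = 170.9∠-12.3° Ω.
Step 4 — Source phasor: V = 77.4∠52.5° V = 47.12 + j61.41 V.
Step 5 — Current: I = V / Z = 0.1931 + j0.4097 A = 0.4529∠64.8° A.
Step 6 — Complex power: S = V·I* = 34.25 - j7.446 VA.
Step 7 — Real power: P = Re(S) = 34.25 W.
Step 8 — Reactive power: Q = Im(S) = -7.446 VAR.
Step 9 — Apparent power: |S| = 35.05 VA.
Step 10 — Power factor: PF = P/|S| = 0.9772 (leading).

(a) P = 34.25 W  (b) Q = -7.446 VAR  (c) S = 35.05 VA  (d) PF = 0.9772 (leading)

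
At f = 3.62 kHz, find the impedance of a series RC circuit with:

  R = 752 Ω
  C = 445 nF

Step 1 — Angular frequency: ω = 2π·f = 2π·3620 = 2.275e+04 rad/s.
Step 2 — Component impedances:
  R: Z = R = 752 Ω
  C: Z = 1/(jωC) = -j/(ω·C) = 0 - j98.8 Ω
Step 3 — Series combination: Z_total = R + C = 752 - j98.8 Ω = 758.5∠-7.5° Ω.

Z = 752 - j98.8 Ω = 758.5∠-7.5° Ω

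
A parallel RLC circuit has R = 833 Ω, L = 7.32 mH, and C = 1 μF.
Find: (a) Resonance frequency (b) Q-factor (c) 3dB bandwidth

Step 1 — Resonance: ω₀ = 1/√(LC) = 1/√(0.00732·1e-06) = 1.169e+04 rad/s.
Step 2 — f₀ = ω₀/(2π) = 1860 Hz.
Step 3 — Parallel Q: Q = R/(ω₀L) = 833/(1.169e+04·0.00732) = 9.736.
Step 4 — Bandwidth: Δω = ω₀/Q = 1200 rad/s; BW = Δω/(2π) = 191.1 Hz.

(a) f₀ = 1860 Hz  (b) Q = 9.736  (c) BW = 191.1 Hz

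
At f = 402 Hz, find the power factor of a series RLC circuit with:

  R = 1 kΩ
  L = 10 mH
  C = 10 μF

Step 1 — Angular frequency: ω = 2π·f = 2π·402 = 2526 rad/s.
Step 2 — Component impedances:
  R: Z = R = 1000 Ω
  L: Z = jωL = j·2526·0.01 = 0 + j25.26 Ω
  C: Z = 1/(jωC) = -j/(ω·C) = 0 - j39.59 Ω
Step 3 — Series combination: Z_total = R + L + C = 1000 - j14.33 Ω = 1000∠-0.8° Ω.
Step 4 — Power factor: PF = cos(φ) = Re(Z)/|Z| = 1000/1000.1 = 0.9999.
Step 5 — Type: Im(Z) = -14.33 ⇒ leading (phase φ = -0.8°).

PF = 0.9999 (leading, φ = -0.8°)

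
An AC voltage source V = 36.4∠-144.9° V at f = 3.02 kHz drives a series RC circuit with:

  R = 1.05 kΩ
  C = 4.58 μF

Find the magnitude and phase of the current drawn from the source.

Step 1 — Angular frequency: ω = 2π·f = 2π·3020 = 1.898e+04 rad/s.
Step 2 — Component impedances:
  R: Z = R = 1050 Ω
  C: Z = 1/(jωC) = -j/(ω·C) = 0 - j11.51 Ω
Step 3 — Series combination: Z_total = R + C = 1050 - j11.51 Ω = 1050∠-0.6° Ω.
Step 4 — Source phasor: V = 36.4∠-144.9° V = -29.78 - j20.93 V.
Step 5 — Ohm's law: I = V / Z_total = (-29.78 - j20.93) / (1050 - j11.51) = -0.02814 - j0.02024 A.
Step 6 — Convert to polar: |I| = 0.03466 A, ∠I = -144.3°.

I = 0.03466∠-144.3° A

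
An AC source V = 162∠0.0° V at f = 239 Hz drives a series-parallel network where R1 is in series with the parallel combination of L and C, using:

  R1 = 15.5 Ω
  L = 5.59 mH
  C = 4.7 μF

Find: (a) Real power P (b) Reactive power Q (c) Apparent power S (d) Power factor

Step 1 — Angular frequency: ω = 2π·f = 2π·239 = 1502 rad/s.
Step 2 — Component impedances:
  R1: Z = R = 15.5 Ω
  L: Z = jωL = j·1502·0.00559 = 0 + j8.394 Ω
  C: Z = 1/(jωC) = -j/(ω·C) = 0 - j141.7 Ω
Step 3 — Parallel branch: L || C = 1/(1/L + 1/C) = 0 + j8.923 Ω.
Step 4 — Series with R1: Z_total = R1 + (L || C) = 15.5 + j8.923 Ω = 17.88∠29.9° Ω.
Step 5 — Source phasor: V = 162∠0.0° V = 162 V.
Step 6 — Current: I = V / Z = 7.85 - j4.519 A = 9.058∠-29.9° A.
Step 7 — Complex power: S = V·I* = 1272 + j732.1 VA.
Step 8 — Real power: P = Re(S) = 1272 W.
Step 9 — Reactive power: Q = Im(S) = 732.1 VAR.
Step 10 — Apparent power: |S| = 1467 VA.
Step 11 — Power factor: PF = P/|S| = 0.8667 (lagging).

(a) P = 1272 W  (b) Q = 732.1 VAR  (c) S = 1467 VA  (d) PF = 0.8667 (lagging)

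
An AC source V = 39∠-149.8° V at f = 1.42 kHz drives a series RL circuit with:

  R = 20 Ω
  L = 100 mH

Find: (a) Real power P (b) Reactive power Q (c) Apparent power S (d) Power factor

Step 1 — Angular frequency: ω = 2π·f = 2π·1420 = 8922 rad/s.
Step 2 — Component impedances:
  R: Z = R = 20 Ω
  L: Z = jωL = j·8922·0.1 = 0 + j892.2 Ω
Step 3 — Series combination: Z_total = R + L = 20 + j892.2 Ω = 892.4∠88.7° Ω.
Step 4 — Source phasor: V = 39∠-149.8° V = -33.71 - j19.62 V.
Step 5 — Current: I = V / Z = -0.02282 + j0.03727 A = 0.0437∠121.5° A.
Step 6 — Complex power: S = V·I* = 0.03819 + j1.704 VA.
Step 7 — Real power: P = Re(S) = 0.03819 W.
Step 8 — Reactive power: Q = Im(S) = 1.704 VAR.
Step 9 — Apparent power: |S| = 1.704 VA.
Step 10 — Power factor: PF = P/|S| = 0.02241 (lagging).

(a) P = 0.03819 W  (b) Q = 1.704 VAR  (c) S = 1.704 VA  (d) PF = 0.02241 (lagging)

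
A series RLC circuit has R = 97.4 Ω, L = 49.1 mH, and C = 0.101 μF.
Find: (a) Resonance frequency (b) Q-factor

Step 1 — Resonance condition Im(Z)=0 gives ω₀ = 1/√(LC).
Step 2 — ω₀ = 1/√(0.0491·1.01e-07) = 1.42e+04 rad/s.
Step 3 — f₀ = ω₀/(2π) = 2260 Hz.
Step 4 — Series Q: Q = ω₀L/R = 1.42e+04·0.0491/97.4 = 7.158.

(a) f₀ = 2260 Hz  (b) Q = 7.158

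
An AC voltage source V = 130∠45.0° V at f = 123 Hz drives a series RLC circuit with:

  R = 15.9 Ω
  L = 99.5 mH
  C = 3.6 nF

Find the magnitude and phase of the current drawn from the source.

Step 1 — Angular frequency: ω = 2π·f = 2π·123 = 772.8 rad/s.
Step 2 — Component impedances:
  R: Z = R = 15.9 Ω
  L: Z = jωL = j·772.8·0.0995 = 0 + j76.9 Ω
  C: Z = 1/(jωC) = -j/(ω·C) = 0 - j3.594e+05 Ω
Step 3 — Series combination: Z_total = R + L + C = 15.9 - j3.594e+05 Ω = 3.594e+05∠-90.0° Ω.
Step 4 — Source phasor: V = 130∠45.0° V = 91.92 + j91.92 V.
Step 5 — Ohm's law: I = V / Z_total = (91.92 + j91.92) / (15.9 - j3.594e+05) = -0.0002558 + j0.0002558 A.
Step 6 — Convert to polar: |I| = 0.0003618 A, ∠I = 135.0°.

I = 0.0003618∠135.0° A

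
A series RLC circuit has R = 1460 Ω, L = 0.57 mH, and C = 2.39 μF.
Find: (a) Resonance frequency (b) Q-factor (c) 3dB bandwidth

Step 1 — Resonance: ω₀ = 1/√(LC) = 1/√(0.00057·2.39e-06) = 2.709e+04 rad/s.
Step 2 — f₀ = ω₀/(2π) = 4312 Hz.
Step 3 — Series Q: Q = ω₀L/R = 2.709e+04·0.00057/1460 = 0.01058.
Step 4 — Bandwidth: Δω = ω₀/Q = 2.561e+06 rad/s; BW = Δω/(2π) = 4.077e+05 Hz.

(a) f₀ = 4312 Hz  (b) Q = 0.01058  (c) BW = 4.077e+05 Hz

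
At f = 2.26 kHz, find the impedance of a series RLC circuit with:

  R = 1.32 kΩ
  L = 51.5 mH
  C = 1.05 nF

Step 1 — Angular frequency: ω = 2π·f = 2π·2260 = 1.42e+04 rad/s.
Step 2 — Component impedances:
  R: Z = R = 1320 Ω
  L: Z = jωL = j·1.42e+04·0.0515 = 0 + j731.3 Ω
  C: Z = 1/(jωC) = -j/(ω·C) = 0 - j6.707e+04 Ω
Step 3 — Series combination: Z_total = R + L + C = 1320 - j6.634e+04 Ω = 6.635e+04∠-88.9° Ω.

Z = 1320 - j6.634e+04 Ω = 6.635e+04∠-88.9° Ω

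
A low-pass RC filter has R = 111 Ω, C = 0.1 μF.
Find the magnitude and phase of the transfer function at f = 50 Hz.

Step 1 — Angular frequency: ω = 2π·50 = 314.2 rad/s.
Step 2 — Transfer function: H(jω) = 1/(1 + jωRC).
Step 3 — Denominator: 1 + jωRC = 1 + j·314.2·111·1e-07 = 1 + j0.003487.
Step 4 — H = 1 - j0.003487.
Step 5 — Magnitude: |H| = 1 (-0.0 dB); phase: φ = -0.2°.

|H| = 1 (-0.0 dB), φ = -0.2°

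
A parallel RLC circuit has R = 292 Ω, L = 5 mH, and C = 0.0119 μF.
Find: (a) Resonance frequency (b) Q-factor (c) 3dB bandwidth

Step 1 — Resonance: ω₀ = 1/√(LC) = 1/√(0.005·1.19e-08) = 1.296e+05 rad/s.
Step 2 — f₀ = ω₀/(2π) = 2.063e+04 Hz.
Step 3 — Parallel Q: Q = R/(ω₀L) = 292/(1.296e+05·0.005) = 0.4505.
Step 4 — Bandwidth: Δω = ω₀/Q = 2.878e+05 rad/s; BW = Δω/(2π) = 4.58e+04 Hz.

(a) f₀ = 2.063e+04 Hz  (b) Q = 0.4505  (c) BW = 4.58e+04 Hz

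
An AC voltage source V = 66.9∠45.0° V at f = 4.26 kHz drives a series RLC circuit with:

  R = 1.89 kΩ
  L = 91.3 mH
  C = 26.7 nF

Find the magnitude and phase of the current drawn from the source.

Step 1 — Angular frequency: ω = 2π·f = 2π·4260 = 2.677e+04 rad/s.
Step 2 — Component impedances:
  R: Z = R = 1890 Ω
  L: Z = jωL = j·2.677e+04·0.0913 = 0 + j2444 Ω
  C: Z = 1/(jωC) = -j/(ω·C) = 0 - j1399 Ω
Step 3 — Series combination: Z_total = R + L + C = 1890 + j1045 Ω = 2159∠28.9° Ω.
Step 4 — Source phasor: V = 66.9∠45.0° V = 47.31 + j47.31 V.
Step 5 — Ohm's law: I = V / Z_total = (47.31 + j47.31) / (1890 + j1045) = 0.02977 + j0.008577 A.
Step 6 — Convert to polar: |I| = 0.03098 A, ∠I = 16.1°.

I = 0.03098∠16.1° A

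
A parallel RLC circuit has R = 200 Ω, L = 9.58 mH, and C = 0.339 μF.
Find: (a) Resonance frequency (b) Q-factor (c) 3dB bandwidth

Step 1 — Resonance: ω₀ = 1/√(LC) = 1/√(0.00958·3.39e-07) = 1.755e+04 rad/s.
Step 2 — f₀ = ω₀/(2π) = 2793 Hz.
Step 3 — Parallel Q: Q = R/(ω₀L) = 200/(1.755e+04·0.00958) = 1.19.
Step 4 — Bandwidth: Δω = ω₀/Q = 1.475e+04 rad/s; BW = Δω/(2π) = 2347 Hz.

(a) f₀ = 2793 Hz  (b) Q = 1.19  (c) BW = 2347 Hz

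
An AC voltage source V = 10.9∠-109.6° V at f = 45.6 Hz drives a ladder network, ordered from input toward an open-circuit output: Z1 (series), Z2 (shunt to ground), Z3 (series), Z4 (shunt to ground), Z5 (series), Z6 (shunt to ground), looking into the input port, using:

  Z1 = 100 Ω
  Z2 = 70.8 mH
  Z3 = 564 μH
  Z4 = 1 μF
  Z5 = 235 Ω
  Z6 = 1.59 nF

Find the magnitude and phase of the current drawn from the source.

Step 1 — Angular frequency: ω = 2π·f = 2π·45.6 = 286.5 rad/s.
Step 2 — Component impedances:
  Z1: Z = R = 100 Ω
  Z2: Z = jωL = j·286.5·0.0708 = 0 + j20.29 Ω
  Z3: Z = jωL = j·286.5·0.000564 = 0 + j0.1616 Ω
  Z4: Z = 1/(jωC) = -j/(ω·C) = 0 - j3490 Ω
  Z5: Z = R = 235 Ω
  Z6: Z = 1/(jωC) = -j/(ω·C) = 0 - j2.195e+06 Ω
Step 3 — Ladder network (open output): work backward from the far end, alternating series and parallel combinations. Z_in = 100 + j20.4 Ω = 102.1∠11.5° Ω.
Step 4 — Source phasor: V = 10.9∠-109.6° V = -3.656 - j10.27 V.
Step 5 — Ohm's law: I = V / Z_total = (-3.656 - j10.27) / (100 + j20.4) = -0.05522 - j0.09142 A.
Step 6 — Convert to polar: |I| = 0.1068 A, ∠I = -121.1°.

I = 0.1068∠-121.1° A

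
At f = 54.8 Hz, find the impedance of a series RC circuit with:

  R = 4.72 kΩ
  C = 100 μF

Step 1 — Angular frequency: ω = 2π·f = 2π·54.8 = 344.3 rad/s.
Step 2 — Component impedances:
  R: Z = R = 4720 Ω
  C: Z = 1/(jωC) = -j/(ω·C) = 0 - j29.04 Ω
Step 3 — Series combination: Z_total = R + C = 4720 - j29.04 Ω = 4720∠-0.4° Ω.

Z = 4720 - j29.04 Ω = 4720∠-0.4° Ω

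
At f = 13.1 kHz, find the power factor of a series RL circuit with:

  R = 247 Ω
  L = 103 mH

Step 1 — Angular frequency: ω = 2π·f = 2π·1.31e+04 = 8.231e+04 rad/s.
Step 2 — Component impedances:
  R: Z = R = 247 Ω
  L: Z = jωL = j·8.231e+04·0.103 = 0 + j8478 Ω
Step 3 — Series combination: Z_total = R + L = 247 + j8478 Ω = 8481∠88.3° Ω.
Step 4 — Power factor: PF = cos(φ) = Re(Z)/|Z| = 247/8481 = 0.02912.
Step 5 — Type: Im(Z) = 8478 ⇒ lagging (phase φ = 88.3°).

PF = 0.02912 (lagging, φ = 88.3°)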